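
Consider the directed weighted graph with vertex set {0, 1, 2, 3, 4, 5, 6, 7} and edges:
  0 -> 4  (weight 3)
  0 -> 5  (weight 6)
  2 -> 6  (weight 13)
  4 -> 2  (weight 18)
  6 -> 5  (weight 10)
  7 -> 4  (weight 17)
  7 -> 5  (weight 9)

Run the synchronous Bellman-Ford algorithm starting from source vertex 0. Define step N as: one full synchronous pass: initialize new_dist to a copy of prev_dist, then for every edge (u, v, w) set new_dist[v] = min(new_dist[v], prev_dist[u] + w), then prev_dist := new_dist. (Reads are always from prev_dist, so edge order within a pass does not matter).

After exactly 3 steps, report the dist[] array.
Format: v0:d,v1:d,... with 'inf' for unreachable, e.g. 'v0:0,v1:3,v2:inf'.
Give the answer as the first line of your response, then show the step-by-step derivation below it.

v0:0,v1:inf,v2:21,v3:inf,v4:3,v5:6,v6:34,v7:inf

step 1: dist = v0:0,v1:inf,v2:inf,v3:inf,v4:3,v5:6,v6:inf,v7:inf
step 2: dist = v0:0,v1:inf,v2:21,v3:inf,v4:3,v5:6,v6:inf,v7:inf
step 3: dist = v0:0,v1:inf,v2:21,v3:inf,v4:3,v5:6,v6:34,v7:inf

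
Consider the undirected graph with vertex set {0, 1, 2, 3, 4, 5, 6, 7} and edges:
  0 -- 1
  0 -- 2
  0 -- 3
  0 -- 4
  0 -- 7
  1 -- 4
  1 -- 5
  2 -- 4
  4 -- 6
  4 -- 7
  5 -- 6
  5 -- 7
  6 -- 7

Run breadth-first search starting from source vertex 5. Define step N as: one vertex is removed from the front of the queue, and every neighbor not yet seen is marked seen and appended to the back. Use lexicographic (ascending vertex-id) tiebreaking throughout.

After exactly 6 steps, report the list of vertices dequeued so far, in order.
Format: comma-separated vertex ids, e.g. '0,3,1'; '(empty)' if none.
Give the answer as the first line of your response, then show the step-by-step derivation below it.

5,1,6,7,0,4

step 1: dequeue 5; queue=[1,6,7]; order=5
step 2: dequeue 1; queue=[6,7,0,4]; order=5,1
step 3: dequeue 6; queue=[7,0,4]; order=5,1,6
step 4: dequeue 7; queue=[0,4]; order=5,1,6,7
step 5: dequeue 0; queue=[4,2,3]; order=5,1,6,7,0
step 6: dequeue 4; queue=[2,3]; order=5,1,6,7,0,4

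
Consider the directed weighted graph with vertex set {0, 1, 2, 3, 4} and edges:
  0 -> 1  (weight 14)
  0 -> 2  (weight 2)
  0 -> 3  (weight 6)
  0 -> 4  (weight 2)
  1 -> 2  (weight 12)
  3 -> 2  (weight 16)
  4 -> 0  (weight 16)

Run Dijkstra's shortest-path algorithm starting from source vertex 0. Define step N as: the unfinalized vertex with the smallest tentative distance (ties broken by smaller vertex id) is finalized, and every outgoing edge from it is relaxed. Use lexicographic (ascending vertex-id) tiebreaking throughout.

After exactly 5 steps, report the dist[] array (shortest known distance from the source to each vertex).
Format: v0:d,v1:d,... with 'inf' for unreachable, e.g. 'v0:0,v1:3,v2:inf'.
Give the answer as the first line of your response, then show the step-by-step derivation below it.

v0:0,v1:14,v2:2,v3:6,v4:2

step 1: dist = v0:0,v1:14,v2:2,v3:6,v4:2
step 2: dist = v0:0,v1:14,v2:2,v3:6,v4:2
step 3: dist = v0:0,v1:14,v2:2,v3:6,v4:2
step 4: dist = v0:0,v1:14,v2:2,v3:6,v4:2
step 5: dist = v0:0,v1:14,v2:2,v3:6,v4:2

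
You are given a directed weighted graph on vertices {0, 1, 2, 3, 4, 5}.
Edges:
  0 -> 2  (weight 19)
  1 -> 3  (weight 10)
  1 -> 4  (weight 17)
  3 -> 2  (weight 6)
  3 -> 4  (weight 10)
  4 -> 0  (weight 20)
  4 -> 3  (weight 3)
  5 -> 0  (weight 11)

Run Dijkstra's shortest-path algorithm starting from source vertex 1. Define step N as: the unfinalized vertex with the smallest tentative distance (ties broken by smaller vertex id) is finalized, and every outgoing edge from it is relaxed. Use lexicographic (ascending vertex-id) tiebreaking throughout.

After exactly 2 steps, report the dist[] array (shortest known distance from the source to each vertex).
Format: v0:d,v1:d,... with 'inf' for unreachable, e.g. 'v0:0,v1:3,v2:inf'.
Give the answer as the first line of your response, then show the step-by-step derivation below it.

v0:inf,v1:0,v2:16,v3:10,v4:17,v5:inf

step 1: dist = v0:inf,v1:0,v2:inf,v3:10,v4:17,v5:inf
step 2: dist = v0:inf,v1:0,v2:16,v3:10,v4:17,v5:inf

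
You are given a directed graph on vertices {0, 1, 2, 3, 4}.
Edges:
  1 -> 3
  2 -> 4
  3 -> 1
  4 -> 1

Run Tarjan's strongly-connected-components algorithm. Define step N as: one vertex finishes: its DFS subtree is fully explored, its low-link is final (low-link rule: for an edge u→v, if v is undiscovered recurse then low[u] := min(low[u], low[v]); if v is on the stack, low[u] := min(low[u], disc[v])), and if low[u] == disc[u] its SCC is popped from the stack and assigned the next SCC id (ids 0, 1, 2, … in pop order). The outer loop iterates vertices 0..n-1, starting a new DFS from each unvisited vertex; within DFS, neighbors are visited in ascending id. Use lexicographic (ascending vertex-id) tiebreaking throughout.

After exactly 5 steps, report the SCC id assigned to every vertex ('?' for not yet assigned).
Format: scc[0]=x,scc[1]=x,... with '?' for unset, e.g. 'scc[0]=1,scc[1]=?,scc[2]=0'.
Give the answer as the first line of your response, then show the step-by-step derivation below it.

scc[0]=0,scc[1]=1,scc[2]=3,scc[3]=1,scc[4]=2

step 1: low=(low[0]=0,low[1]=?,low[2]=?,low[3]=?,low[4]=?); scc=(scc[0]=0,scc[1]=?,scc[2]=?,scc[3]=?,scc[4]=?)
step 2: low=(low[0]=0,low[1]=1,low[2]=?,low[3]=1,low[4]=?); scc=(scc[0]=0,scc[1]=?,scc[2]=?,scc[3]=?,scc[4]=?)
step 3: low=(low[0]=0,low[1]=1,low[2]=?,low[3]=1,low[4]=?); scc=(scc[0]=0,scc[1]=1,scc[2]=?,scc[3]=1,scc[4]=?)
step 4: low=(low[0]=0,low[1]=1,low[2]=3,low[3]=1,low[4]=4); scc=(scc[0]=0,scc[1]=1,scc[2]=?,scc[3]=1,scc[4]=2)
step 5: low=(low[0]=0,low[1]=1,low[2]=3,low[3]=1,low[4]=4); scc=(scc[0]=0,scc[1]=1,scc[2]=3,scc[3]=1,scc[4]=2)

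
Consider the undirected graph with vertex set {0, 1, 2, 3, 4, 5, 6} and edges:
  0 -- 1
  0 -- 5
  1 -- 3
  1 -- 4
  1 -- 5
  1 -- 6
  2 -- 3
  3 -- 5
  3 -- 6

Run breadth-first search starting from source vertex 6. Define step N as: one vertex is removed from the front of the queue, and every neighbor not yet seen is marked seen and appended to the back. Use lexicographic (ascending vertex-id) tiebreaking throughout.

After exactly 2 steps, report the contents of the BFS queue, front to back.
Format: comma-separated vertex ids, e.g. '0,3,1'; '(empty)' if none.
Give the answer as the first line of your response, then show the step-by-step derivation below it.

3,0,4,5

step 1: dequeue 6; queue=[1,3]; order=6
step 2: dequeue 1; queue=[3,0,4,5]; order=6,1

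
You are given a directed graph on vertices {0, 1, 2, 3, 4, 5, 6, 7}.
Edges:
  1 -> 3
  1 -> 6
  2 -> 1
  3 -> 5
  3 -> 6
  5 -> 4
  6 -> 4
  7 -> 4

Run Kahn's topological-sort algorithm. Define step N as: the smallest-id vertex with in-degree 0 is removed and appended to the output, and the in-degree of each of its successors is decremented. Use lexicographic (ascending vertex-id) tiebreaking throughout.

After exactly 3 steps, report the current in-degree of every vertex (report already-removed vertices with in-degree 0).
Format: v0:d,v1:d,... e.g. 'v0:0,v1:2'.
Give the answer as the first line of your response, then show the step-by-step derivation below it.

v0:0,v1:0,v2:0,v3:0,v4:3,v5:1,v6:1,v7:0

step 1: output 0; order=[0]; indeg=(0,1,0,1,3,1,2,0)
step 2: output 2; order=[0,2]; indeg=(0,0,0,1,3,1,2,0)
step 3: output 1; order=[0,2,1]; indeg=(0,0,0,0,3,1,1,0)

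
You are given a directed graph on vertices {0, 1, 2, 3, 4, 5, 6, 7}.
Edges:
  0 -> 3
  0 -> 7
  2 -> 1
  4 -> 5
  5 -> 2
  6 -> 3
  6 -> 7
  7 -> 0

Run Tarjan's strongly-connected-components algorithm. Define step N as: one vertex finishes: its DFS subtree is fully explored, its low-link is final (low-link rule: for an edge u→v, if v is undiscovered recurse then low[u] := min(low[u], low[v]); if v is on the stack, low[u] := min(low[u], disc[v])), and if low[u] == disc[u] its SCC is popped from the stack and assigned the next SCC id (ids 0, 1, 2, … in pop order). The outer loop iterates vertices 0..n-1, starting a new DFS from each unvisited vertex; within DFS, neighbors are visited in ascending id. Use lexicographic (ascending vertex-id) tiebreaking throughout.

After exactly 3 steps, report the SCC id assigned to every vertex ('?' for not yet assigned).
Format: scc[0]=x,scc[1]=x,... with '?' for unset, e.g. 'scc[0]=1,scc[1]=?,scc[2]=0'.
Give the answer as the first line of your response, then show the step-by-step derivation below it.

scc[0]=1,scc[1]=?,scc[2]=?,scc[3]=0,scc[4]=?,scc[5]=?,scc[6]=?,scc[7]=1

step 1: low=(low[0]=0,low[1]=?,low[2]=?,low[3]=1,low[4]=?,low[5]=?,low[6]=?,low[7]=?); scc=(scc[0]=?,scc[1]=?,scc[2]=?,scc[3]=0,scc[4]=?,scc[5]=?,scc[6]=?,scc[7]=?)
step 2: low=(low[0]=0,low[1]=?,low[2]=?,low[3]=1,low[4]=?,low[5]=?,low[6]=?,low[7]=0); scc=(scc[0]=?,scc[1]=?,scc[2]=?,scc[3]=0,scc[4]=?,scc[5]=?,scc[6]=?,scc[7]=?)
step 3: low=(low[0]=0,low[1]=?,low[2]=?,low[3]=1,low[4]=?,low[5]=?,low[6]=?,low[7]=0); scc=(scc[0]=1,scc[1]=?,scc[2]=?,scc[3]=0,scc[4]=?,scc[5]=?,scc[6]=?,scc[7]=1)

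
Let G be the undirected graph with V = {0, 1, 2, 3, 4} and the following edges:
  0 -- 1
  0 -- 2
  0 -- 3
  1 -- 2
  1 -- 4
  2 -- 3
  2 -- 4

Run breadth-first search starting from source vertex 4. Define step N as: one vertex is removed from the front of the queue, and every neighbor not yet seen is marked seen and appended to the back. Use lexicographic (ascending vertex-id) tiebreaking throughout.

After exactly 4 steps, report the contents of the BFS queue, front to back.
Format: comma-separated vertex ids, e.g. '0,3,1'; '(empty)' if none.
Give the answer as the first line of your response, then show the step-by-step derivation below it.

3

step 1: dequeue 4; queue=[1,2]; order=4
step 2: dequeue 1; queue=[2,0]; order=4,1
step 3: dequeue 2; queue=[0,3]; order=4,1,2
step 4: dequeue 0; queue=[3]; order=4,1,2,0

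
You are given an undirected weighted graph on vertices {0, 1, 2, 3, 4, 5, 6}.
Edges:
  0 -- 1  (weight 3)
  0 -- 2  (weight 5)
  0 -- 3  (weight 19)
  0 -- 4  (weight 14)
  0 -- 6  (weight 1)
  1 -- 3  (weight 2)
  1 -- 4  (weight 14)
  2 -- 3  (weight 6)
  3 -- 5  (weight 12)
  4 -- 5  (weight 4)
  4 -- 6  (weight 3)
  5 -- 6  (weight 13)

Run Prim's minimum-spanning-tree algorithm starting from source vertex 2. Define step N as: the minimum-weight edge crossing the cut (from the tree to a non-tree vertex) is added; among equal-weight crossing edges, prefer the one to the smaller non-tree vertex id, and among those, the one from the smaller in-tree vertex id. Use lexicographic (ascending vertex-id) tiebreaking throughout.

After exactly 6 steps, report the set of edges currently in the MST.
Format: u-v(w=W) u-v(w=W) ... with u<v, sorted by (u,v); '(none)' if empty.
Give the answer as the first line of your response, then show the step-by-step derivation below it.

0-1(w=3) 0-2(w=5) 0-6(w=1) 1-3(w=2) 4-5(w=4) 4-6(w=3)

step 1: add edge 0-2 (w=5); MST = {0-2(w=5)}
step 2: add edge 0-6 (w=1); MST = {0-2(w=5) 0-6(w=1)}
step 3: add edge 0-1 (w=3); MST = {0-1(w=3) 0-2(w=5) 0-6(w=1)}
step 4: add edge 1-3 (w=2); MST = {0-1(w=3) 0-2(w=5) 0-6(w=1) 1-3(w=2)}
step 5: add edge 4-6 (w=3); MST = {0-1(w=3) 0-2(w=5) 0-6(w=1) 1-3(w=2) 4-6(w=3)}
step 6: add edge 4-5 (w=4); MST = {0-1(w=3) 0-2(w=5) 0-6(w=1) 1-3(w=2) 4-5(w=4) 4-6(w=3)}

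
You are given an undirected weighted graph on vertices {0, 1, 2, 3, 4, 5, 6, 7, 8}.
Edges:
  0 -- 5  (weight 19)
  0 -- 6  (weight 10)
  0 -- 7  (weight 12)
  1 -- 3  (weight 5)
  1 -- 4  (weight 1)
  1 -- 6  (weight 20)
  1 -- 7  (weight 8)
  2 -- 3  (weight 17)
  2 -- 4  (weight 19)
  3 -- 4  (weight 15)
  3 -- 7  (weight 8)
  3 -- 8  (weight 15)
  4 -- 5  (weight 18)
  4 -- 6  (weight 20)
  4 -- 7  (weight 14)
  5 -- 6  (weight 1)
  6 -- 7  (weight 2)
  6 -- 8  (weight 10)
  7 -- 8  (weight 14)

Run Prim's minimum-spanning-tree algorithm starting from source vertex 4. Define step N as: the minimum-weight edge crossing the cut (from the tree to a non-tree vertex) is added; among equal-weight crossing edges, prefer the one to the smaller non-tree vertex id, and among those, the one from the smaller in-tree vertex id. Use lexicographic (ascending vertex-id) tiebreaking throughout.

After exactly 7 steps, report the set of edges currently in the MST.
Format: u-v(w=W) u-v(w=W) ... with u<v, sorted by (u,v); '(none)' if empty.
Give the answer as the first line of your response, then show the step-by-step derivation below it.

0-6(w=10) 1-3(w=5) 1-4(w=1) 1-7(w=8) 5-6(w=1) 6-7(w=2) 6-8(w=10)

step 1: add edge 1-4 (w=1); MST = {1-4(w=1)}
step 2: add edge 1-3 (w=5); MST = {1-3(w=5) 1-4(w=1)}
step 3: add edge 1-7 (w=8); MST = {1-3(w=5) 1-4(w=1) 1-7(w=8)}
step 4: add edge 6-7 (w=2); MST = {1-3(w=5) 1-4(w=1) 1-7(w=8) 6-7(w=2)}
step 5: add edge 5-6 (w=1); MST = {1-3(w=5) 1-4(w=1) 1-7(w=8) 5-6(w=1) 6-7(w=2)}
step 6: add edge 0-6 (w=10); MST = {0-6(w=10) 1-3(w=5) 1-4(w=1) 1-7(w=8) 5-6(w=1) 6-7(w=2)}
step 7: add edge 6-8 (w=10); MST = {0-6(w=10) 1-3(w=5) 1-4(w=1) 1-7(w=8) 5-6(w=1) 6-7(w=2) 6-8(w=10)}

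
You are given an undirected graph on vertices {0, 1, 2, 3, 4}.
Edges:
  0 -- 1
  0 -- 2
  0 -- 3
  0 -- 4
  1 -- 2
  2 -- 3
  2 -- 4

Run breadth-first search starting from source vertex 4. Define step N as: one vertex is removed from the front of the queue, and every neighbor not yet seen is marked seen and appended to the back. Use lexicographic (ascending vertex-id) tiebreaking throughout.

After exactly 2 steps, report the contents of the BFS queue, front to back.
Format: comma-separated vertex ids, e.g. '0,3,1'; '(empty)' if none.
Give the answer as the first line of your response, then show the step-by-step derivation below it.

2,1,3

step 1: dequeue 4; queue=[0,2]; order=4
step 2: dequeue 0; queue=[2,1,3]; order=4,0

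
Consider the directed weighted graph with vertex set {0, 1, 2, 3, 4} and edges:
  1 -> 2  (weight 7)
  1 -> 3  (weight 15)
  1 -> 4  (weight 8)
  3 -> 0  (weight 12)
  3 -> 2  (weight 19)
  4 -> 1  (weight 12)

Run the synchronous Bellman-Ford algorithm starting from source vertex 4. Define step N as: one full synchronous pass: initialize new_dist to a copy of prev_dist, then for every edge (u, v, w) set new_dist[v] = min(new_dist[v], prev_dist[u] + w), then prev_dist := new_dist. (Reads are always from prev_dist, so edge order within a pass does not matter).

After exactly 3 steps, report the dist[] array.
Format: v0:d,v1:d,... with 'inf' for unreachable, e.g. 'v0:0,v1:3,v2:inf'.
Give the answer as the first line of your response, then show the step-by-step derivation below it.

v0:39,v1:12,v2:19,v3:27,v4:0

step 1: dist = v0:inf,v1:12,v2:inf,v3:inf,v4:0
step 2: dist = v0:inf,v1:12,v2:19,v3:27,v4:0
step 3: dist = v0:39,v1:12,v2:19,v3:27,v4:0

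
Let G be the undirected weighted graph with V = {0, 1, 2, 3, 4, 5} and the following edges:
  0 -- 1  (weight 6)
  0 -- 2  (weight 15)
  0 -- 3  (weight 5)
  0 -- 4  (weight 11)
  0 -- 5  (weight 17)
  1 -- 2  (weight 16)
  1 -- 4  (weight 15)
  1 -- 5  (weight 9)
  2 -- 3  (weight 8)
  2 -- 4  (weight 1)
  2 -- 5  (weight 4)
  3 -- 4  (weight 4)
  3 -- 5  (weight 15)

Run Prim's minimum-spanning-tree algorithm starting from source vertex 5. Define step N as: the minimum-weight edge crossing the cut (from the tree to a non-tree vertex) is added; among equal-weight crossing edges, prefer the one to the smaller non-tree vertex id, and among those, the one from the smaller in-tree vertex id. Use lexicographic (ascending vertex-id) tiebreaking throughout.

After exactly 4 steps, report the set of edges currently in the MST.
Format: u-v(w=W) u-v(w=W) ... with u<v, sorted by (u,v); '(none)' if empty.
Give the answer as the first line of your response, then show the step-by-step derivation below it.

0-3(w=5) 2-4(w=1) 2-5(w=4) 3-4(w=4)

step 1: add edge 2-5 (w=4); MST = {2-5(w=4)}
step 2: add edge 2-4 (w=1); MST = {2-4(w=1) 2-5(w=4)}
step 3: add edge 3-4 (w=4); MST = {2-4(w=1) 2-5(w=4) 3-4(w=4)}
step 4: add edge 0-3 (w=5); MST = {0-3(w=5) 2-4(w=1) 2-5(w=4) 3-4(w=4)}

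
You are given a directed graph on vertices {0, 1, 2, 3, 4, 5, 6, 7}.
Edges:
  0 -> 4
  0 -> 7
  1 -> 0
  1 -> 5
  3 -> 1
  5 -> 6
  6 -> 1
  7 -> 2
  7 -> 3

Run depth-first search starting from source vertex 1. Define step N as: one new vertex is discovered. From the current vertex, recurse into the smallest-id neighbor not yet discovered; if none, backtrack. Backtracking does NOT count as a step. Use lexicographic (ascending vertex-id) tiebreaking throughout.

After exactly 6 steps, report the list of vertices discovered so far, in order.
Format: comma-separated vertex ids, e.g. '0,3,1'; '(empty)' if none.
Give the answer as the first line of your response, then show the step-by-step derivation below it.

1,0,4,7,2,3

step 1: discover 1; path=1; order=1
step 2: discover 0; path=1>0; order=1,0
step 3: discover 4; path=1>0>4; order=1,0,4
step 4: discover 7; path=1>0>7; order=1,0,4,7
step 5: discover 2; path=1>0>7>2; order=1,0,4,7,2
step 6: discover 3; path=1>0>7>3; order=1,0,4,7,2,3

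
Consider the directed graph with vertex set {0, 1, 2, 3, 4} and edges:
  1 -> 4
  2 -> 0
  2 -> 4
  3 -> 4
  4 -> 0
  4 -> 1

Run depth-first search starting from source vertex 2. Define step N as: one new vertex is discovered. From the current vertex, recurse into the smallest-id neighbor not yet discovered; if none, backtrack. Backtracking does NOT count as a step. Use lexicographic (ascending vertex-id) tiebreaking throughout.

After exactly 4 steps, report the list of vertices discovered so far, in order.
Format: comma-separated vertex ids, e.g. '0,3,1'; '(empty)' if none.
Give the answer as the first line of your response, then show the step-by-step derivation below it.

2,0,4,1

step 1: discover 2; path=2; order=2
step 2: discover 0; path=2>0; order=2,0
step 3: discover 4; path=2>4; order=2,0,4
step 4: discover 1; path=2>4>1; order=2,0,4,1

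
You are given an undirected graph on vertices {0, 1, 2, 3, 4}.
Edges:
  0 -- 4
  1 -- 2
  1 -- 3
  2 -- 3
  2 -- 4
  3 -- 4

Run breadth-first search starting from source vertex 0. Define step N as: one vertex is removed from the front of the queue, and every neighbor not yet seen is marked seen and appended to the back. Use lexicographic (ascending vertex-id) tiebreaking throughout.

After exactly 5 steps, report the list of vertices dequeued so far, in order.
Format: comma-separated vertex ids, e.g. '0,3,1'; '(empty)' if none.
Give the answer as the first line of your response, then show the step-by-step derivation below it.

0,4,2,3,1

step 1: dequeue 0; queue=[4]; order=0
step 2: dequeue 4; queue=[2,3]; order=0,4
step 3: dequeue 2; queue=[3,1]; order=0,4,2
step 4: dequeue 3; queue=[1]; order=0,4,2,3
step 5: dequeue 1; queue=[(empty)]; order=0,4,2,3,1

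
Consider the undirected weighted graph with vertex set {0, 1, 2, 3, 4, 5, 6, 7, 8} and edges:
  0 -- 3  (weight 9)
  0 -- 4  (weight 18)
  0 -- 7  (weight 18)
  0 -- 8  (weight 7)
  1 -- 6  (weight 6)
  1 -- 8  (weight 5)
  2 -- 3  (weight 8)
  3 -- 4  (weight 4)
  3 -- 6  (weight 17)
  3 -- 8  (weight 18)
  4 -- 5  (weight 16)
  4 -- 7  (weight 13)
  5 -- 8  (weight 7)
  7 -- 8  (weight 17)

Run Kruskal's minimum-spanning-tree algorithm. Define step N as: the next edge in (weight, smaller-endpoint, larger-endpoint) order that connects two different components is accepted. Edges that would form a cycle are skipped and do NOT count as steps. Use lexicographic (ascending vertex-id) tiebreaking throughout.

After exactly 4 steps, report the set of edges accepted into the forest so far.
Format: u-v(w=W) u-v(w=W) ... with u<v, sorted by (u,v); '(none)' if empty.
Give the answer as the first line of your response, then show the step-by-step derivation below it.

0-8(w=7) 1-6(w=6) 1-8(w=5) 3-4(w=4)

step 1: add edge 3-4 (w=4); MST = {3-4(w=4)}
step 2: add edge 1-8 (w=5); MST = {1-8(w=5) 3-4(w=4)}
step 3: add edge 1-6 (w=6); MST = {1-6(w=6) 1-8(w=5) 3-4(w=4)}
step 4: add edge 0-8 (w=7); MST = {0-8(w=7) 1-6(w=6) 1-8(w=5) 3-4(w=4)}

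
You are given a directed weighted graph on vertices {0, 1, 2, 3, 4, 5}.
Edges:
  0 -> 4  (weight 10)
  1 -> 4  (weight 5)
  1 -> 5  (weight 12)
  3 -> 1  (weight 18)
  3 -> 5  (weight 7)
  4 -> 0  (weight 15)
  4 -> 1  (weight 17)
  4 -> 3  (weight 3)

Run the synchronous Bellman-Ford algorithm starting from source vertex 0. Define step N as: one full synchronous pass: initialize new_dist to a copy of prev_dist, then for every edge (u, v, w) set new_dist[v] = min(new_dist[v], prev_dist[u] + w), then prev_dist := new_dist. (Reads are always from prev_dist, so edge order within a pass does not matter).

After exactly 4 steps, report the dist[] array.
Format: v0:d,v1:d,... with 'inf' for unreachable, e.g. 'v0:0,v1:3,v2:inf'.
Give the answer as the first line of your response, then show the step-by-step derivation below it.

v0:0,v1:27,v2:inf,v3:13,v4:10,v5:20

step 1: dist = v0:0,v1:inf,v2:inf,v3:inf,v4:10,v5:inf
step 2: dist = v0:0,v1:27,v2:inf,v3:13,v4:10,v5:inf
step 3: dist = v0:0,v1:27,v2:inf,v3:13,v4:10,v5:20
step 4: dist = v0:0,v1:27,v2:inf,v3:13,v4:10,v5:20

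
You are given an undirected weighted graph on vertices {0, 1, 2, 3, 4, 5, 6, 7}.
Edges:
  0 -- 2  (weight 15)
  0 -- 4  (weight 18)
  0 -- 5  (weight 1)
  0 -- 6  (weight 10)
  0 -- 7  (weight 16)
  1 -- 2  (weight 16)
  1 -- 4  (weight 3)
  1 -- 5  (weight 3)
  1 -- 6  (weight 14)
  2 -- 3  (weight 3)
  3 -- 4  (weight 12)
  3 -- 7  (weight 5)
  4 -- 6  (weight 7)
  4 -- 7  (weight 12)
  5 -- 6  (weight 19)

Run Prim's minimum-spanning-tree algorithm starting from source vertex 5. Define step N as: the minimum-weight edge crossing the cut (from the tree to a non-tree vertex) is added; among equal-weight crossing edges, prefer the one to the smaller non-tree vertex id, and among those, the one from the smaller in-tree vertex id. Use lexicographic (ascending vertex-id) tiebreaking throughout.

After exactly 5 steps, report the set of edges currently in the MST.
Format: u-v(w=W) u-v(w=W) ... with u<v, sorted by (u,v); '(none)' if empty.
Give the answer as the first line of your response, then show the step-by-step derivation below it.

0-5(w=1) 1-4(w=3) 1-5(w=3) 3-4(w=12) 4-6(w=7)

step 1: add edge 0-5 (w=1); MST = {0-5(w=1)}
step 2: add edge 1-5 (w=3); MST = {0-5(w=1) 1-5(w=3)}
step 3: add edge 1-4 (w=3); MST = {0-5(w=1) 1-4(w=3) 1-5(w=3)}
step 4: add edge 4-6 (w=7); MST = {0-5(w=1) 1-4(w=3) 1-5(w=3) 4-6(w=7)}
step 5: add edge 3-4 (w=12); MST = {0-5(w=1) 1-4(w=3) 1-5(w=3) 3-4(w=12) 4-6(w=7)}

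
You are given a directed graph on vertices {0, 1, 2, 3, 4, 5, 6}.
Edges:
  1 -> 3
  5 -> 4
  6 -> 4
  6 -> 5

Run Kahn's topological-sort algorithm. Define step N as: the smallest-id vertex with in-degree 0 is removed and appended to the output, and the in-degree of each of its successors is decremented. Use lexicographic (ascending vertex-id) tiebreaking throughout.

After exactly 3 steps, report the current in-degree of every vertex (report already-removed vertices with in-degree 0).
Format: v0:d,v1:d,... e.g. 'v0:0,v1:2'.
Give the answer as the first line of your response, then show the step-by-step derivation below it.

v0:0,v1:0,v2:0,v3:0,v4:2,v5:1,v6:0

step 1: output 0; order=[0]; indeg=(0,0,0,1,2,1,0)
step 2: output 1; order=[0,1]; indeg=(0,0,0,0,2,1,0)
step 3: output 2; order=[0,1,2]; indeg=(0,0,0,0,2,1,0)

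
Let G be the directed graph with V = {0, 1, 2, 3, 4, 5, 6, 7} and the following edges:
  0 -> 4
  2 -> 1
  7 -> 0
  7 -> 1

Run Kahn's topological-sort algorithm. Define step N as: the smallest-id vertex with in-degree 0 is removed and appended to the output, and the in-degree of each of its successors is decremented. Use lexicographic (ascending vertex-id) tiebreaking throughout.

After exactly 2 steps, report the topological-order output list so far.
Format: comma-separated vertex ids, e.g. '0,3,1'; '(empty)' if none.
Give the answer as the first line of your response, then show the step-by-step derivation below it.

2,3

step 1: output 2; order=[2]; indeg=(1,1,0,0,1,0,0,0)
step 2: output 3; order=[2,3]; indeg=(1,1,0,0,1,0,0,0)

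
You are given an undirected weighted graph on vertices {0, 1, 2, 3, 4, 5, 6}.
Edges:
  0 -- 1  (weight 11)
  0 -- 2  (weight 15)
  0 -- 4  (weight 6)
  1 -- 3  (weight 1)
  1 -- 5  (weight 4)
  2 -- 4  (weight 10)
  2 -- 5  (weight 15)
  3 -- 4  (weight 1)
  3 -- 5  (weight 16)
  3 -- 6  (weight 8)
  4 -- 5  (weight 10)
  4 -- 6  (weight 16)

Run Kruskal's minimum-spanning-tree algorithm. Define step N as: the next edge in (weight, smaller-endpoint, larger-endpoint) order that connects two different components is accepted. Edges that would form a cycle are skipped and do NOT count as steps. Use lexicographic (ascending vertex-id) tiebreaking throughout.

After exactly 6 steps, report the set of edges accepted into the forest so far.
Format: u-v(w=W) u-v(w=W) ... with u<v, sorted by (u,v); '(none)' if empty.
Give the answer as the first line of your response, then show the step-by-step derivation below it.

0-4(w=6) 1-3(w=1) 1-5(w=4) 2-4(w=10) 3-4(w=1) 3-6(w=8)

step 1: add edge 1-3 (w=1); MST = {1-3(w=1)}
step 2: add edge 3-4 (w=1); MST = {1-3(w=1) 3-4(w=1)}
step 3: add edge 1-5 (w=4); MST = {1-3(w=1) 1-5(w=4) 3-4(w=1)}
step 4: add edge 0-4 (w=6); MST = {0-4(w=6) 1-3(w=1) 1-5(w=4) 3-4(w=1)}
step 5: add edge 3-6 (w=8); MST = {0-4(w=6) 1-3(w=1) 1-5(w=4) 3-4(w=1) 3-6(w=8)}
step 6: add edge 2-4 (w=10); MST = {0-4(w=6) 1-3(w=1) 1-5(w=4) 2-4(w=10) 3-4(w=1) 3-6(w=8)}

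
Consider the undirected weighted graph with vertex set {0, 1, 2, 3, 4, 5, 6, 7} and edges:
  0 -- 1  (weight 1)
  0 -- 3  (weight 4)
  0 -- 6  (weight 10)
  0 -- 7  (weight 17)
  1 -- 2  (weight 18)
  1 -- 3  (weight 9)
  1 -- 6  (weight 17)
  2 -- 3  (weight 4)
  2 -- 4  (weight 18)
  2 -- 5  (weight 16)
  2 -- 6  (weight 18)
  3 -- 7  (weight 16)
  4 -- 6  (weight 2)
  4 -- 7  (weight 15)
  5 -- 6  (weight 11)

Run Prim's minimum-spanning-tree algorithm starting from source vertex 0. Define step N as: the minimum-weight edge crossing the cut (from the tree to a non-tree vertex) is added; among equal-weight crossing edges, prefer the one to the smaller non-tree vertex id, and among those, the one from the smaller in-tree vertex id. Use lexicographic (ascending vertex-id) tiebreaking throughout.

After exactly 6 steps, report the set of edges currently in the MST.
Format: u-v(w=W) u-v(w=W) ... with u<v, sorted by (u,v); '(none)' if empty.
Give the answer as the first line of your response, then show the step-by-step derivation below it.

0-1(w=1) 0-3(w=4) 0-6(w=10) 2-3(w=4) 4-6(w=2) 5-6(w=11)

step 1: add edge 0-1 (w=1); MST = {0-1(w=1)}
step 2: add edge 0-3 (w=4); MST = {0-1(w=1) 0-3(w=4)}
step 3: add edge 2-3 (w=4); MST = {0-1(w=1) 0-3(w=4) 2-3(w=4)}
step 4: add edge 0-6 (w=10); MST = {0-1(w=1) 0-3(w=4) 0-6(w=10) 2-3(w=4)}
step 5: add edge 4-6 (w=2); MST = {0-1(w=1) 0-3(w=4) 0-6(w=10) 2-3(w=4) 4-6(w=2)}
step 6: add edge 5-6 (w=11); MST = {0-1(w=1) 0-3(w=4) 0-6(w=10) 2-3(w=4) 4-6(w=2) 5-6(w=11)}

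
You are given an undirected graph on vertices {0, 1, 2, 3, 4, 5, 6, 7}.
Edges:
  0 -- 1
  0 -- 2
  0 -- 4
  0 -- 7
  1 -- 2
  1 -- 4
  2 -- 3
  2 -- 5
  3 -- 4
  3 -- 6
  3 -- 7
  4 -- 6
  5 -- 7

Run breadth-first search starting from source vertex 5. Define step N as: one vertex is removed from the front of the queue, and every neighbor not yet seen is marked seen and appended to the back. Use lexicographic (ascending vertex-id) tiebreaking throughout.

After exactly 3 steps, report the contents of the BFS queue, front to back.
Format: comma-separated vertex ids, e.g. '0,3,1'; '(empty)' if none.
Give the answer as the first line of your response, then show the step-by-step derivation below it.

0,1,3

step 1: dequeue 5; queue=[2,7]; order=5
step 2: dequeue 2; queue=[7,0,1,3]; order=5,2
step 3: dequeue 7; queue=[0,1,3]; order=5,2,7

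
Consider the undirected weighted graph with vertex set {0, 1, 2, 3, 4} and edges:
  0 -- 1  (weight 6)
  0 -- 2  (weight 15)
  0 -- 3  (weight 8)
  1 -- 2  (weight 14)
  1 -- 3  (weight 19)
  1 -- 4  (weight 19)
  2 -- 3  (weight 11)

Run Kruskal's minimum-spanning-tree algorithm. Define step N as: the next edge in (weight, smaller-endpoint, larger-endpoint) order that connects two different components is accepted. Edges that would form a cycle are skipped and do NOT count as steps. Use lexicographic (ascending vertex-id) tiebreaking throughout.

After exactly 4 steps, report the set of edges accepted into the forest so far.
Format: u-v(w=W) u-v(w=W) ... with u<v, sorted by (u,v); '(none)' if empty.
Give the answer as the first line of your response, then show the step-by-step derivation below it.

0-1(w=6) 0-3(w=8) 1-4(w=19) 2-3(w=11)

step 1: add edge 0-1 (w=6); MST = {0-1(w=6)}
step 2: add edge 0-3 (w=8); MST = {0-1(w=6) 0-3(w=8)}
step 3: add edge 2-3 (w=11); MST = {0-1(w=6) 0-3(w=8) 2-3(w=11)}
step 4: add edge 1-4 (w=19); MST = {0-1(w=6) 0-3(w=8) 1-4(w=19) 2-3(w=11)}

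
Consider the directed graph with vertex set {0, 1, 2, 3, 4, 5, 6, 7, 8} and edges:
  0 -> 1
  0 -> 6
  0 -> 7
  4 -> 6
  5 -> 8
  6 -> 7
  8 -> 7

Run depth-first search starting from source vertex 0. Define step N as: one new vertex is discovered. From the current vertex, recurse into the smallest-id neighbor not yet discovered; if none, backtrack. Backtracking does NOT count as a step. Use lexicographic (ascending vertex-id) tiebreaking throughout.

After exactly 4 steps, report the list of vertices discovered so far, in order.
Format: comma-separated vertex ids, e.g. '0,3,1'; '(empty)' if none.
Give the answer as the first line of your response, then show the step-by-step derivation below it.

0,1,6,7

step 1: discover 0; path=0; order=0
step 2: discover 1; path=0>1; order=0,1
step 3: discover 6; path=0>6; order=0,1,6
step 4: discover 7; path=0>6>7; order=0,1,6,7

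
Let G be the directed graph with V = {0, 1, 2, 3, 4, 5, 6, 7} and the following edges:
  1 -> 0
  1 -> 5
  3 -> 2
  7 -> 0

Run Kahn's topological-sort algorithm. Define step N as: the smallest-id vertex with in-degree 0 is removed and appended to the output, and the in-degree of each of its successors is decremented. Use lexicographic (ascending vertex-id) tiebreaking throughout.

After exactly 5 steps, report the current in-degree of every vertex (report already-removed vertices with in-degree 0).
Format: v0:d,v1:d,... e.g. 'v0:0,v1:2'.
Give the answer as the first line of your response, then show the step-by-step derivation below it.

v0:1,v1:0,v2:0,v3:0,v4:0,v5:0,v6:0,v7:0

step 1: output 1; order=[1]; indeg=(1,0,1,0,0,0,0,0)
step 2: output 3; order=[1,3]; indeg=(1,0,0,0,0,0,0,0)
step 3: output 2; order=[1,3,2]; indeg=(1,0,0,0,0,0,0,0)
step 4: output 4; order=[1,3,2,4]; indeg=(1,0,0,0,0,0,0,0)
step 5: output 5; order=[1,3,2,4,5]; indeg=(1,0,0,0,0,0,0,0)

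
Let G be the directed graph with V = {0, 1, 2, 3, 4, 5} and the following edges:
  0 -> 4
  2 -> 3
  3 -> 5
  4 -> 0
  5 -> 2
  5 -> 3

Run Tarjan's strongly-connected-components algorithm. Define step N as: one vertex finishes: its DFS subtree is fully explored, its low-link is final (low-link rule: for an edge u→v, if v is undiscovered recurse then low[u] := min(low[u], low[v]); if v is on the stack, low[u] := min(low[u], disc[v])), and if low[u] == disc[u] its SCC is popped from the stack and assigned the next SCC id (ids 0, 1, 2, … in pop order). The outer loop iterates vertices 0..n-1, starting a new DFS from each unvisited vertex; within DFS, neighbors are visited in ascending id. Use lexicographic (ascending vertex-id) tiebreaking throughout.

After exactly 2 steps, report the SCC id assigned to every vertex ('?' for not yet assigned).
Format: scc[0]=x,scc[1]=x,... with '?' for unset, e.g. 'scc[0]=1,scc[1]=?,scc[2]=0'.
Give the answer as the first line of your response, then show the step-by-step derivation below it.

scc[0]=0,scc[1]=?,scc[2]=?,scc[3]=?,scc[4]=0,scc[5]=?

step 1: low=(low[0]=0,low[1]=?,low[2]=?,low[3]=?,low[4]=0,low[5]=?); scc=(scc[0]=?,scc[1]=?,scc[2]=?,scc[3]=?,scc[4]=?,scc[5]=?)
step 2: low=(low[0]=0,low[1]=?,low[2]=?,low[3]=?,low[4]=0,low[5]=?); scc=(scc[0]=0,scc[1]=?,scc[2]=?,scc[3]=?,scc[4]=0,scc[5]=?)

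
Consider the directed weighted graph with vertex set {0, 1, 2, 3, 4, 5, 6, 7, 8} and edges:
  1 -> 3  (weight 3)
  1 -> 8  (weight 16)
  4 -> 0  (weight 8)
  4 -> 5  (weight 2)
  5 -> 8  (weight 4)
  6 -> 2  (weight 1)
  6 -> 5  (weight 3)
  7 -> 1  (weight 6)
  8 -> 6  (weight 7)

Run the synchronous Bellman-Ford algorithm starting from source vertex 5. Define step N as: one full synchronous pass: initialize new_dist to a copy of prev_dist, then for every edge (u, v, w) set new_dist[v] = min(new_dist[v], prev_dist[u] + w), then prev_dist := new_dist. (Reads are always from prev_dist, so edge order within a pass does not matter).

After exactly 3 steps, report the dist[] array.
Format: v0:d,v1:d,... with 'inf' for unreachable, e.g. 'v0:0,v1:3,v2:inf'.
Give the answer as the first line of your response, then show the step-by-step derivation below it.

v0:inf,v1:inf,v2:12,v3:inf,v4:inf,v5:0,v6:11,v7:inf,v8:4

step 1: dist = v0:inf,v1:inf,v2:inf,v3:inf,v4:inf,v5:0,v6:inf,v7:inf,v8:4
step 2: dist = v0:inf,v1:inf,v2:inf,v3:inf,v4:inf,v5:0,v6:11,v7:inf,v8:4
step 3: dist = v0:inf,v1:inf,v2:12,v3:inf,v4:inf,v5:0,v6:11,v7:inf,v8:4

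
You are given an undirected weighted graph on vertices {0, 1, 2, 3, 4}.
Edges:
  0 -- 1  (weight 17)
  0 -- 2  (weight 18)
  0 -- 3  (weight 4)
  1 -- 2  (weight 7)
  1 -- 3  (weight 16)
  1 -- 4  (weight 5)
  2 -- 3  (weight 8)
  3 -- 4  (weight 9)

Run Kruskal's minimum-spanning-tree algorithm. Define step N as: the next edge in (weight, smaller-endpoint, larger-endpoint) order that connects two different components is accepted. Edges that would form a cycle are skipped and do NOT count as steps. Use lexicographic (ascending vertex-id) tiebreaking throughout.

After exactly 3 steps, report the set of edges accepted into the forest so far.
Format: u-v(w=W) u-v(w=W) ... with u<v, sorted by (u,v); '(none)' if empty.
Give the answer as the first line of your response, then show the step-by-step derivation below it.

0-3(w=4) 1-2(w=7) 1-4(w=5)

step 1: add edge 0-3 (w=4); MST = {0-3(w=4)}
step 2: add edge 1-4 (w=5); MST = {0-3(w=4) 1-4(w=5)}
step 3: add edge 1-2 (w=7); MST = {0-3(w=4) 1-2(w=7) 1-4(w=5)}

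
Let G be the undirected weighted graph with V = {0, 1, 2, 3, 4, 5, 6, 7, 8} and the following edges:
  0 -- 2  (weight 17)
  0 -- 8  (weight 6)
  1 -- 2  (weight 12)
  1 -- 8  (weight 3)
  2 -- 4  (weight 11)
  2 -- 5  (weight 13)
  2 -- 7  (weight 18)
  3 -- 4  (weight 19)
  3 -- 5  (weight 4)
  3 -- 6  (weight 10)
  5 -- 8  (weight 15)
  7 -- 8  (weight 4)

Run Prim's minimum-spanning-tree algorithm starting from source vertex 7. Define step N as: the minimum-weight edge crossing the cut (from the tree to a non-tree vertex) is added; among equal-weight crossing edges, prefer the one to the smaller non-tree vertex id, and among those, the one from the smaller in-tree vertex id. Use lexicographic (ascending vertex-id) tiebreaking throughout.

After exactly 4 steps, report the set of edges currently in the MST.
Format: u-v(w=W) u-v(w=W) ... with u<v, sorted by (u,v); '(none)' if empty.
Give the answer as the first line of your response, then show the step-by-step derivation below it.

0-8(w=6) 1-2(w=12) 1-8(w=3) 7-8(w=4)

step 1: add edge 7-8 (w=4); MST = {7-8(w=4)}
step 2: add edge 1-8 (w=3); MST = {1-8(w=3) 7-8(w=4)}
step 3: add edge 0-8 (w=6); MST = {0-8(w=6) 1-8(w=3) 7-8(w=4)}
step 4: add edge 1-2 (w=12); MST = {0-8(w=6) 1-2(w=12) 1-8(w=3) 7-8(w=4)}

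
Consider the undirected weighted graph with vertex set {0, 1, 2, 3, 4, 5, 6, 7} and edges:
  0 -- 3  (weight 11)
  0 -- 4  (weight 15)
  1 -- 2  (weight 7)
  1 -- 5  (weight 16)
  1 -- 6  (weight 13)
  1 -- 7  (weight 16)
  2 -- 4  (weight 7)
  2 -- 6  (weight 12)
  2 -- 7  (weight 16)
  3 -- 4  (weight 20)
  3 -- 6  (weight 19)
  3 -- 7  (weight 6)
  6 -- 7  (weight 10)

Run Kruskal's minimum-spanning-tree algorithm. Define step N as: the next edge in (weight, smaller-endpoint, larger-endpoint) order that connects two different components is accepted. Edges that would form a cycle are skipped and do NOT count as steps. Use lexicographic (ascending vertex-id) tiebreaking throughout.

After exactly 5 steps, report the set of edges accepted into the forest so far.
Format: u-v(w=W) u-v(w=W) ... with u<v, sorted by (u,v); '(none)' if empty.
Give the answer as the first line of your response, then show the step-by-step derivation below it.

0-3(w=11) 1-2(w=7) 2-4(w=7) 3-7(w=6) 6-7(w=10)

step 1: add edge 3-7 (w=6); MST = {3-7(w=6)}
step 2: add edge 1-2 (w=7); MST = {1-2(w=7) 3-7(w=6)}
step 3: add edge 2-4 (w=7); MST = {1-2(w=7) 2-4(w=7) 3-7(w=6)}
step 4: add edge 6-7 (w=10); MST = {1-2(w=7) 2-4(w=7) 3-7(w=6) 6-7(w=10)}
step 5: add edge 0-3 (w=11); MST = {0-3(w=11) 1-2(w=7) 2-4(w=7) 3-7(w=6) 6-7(w=10)}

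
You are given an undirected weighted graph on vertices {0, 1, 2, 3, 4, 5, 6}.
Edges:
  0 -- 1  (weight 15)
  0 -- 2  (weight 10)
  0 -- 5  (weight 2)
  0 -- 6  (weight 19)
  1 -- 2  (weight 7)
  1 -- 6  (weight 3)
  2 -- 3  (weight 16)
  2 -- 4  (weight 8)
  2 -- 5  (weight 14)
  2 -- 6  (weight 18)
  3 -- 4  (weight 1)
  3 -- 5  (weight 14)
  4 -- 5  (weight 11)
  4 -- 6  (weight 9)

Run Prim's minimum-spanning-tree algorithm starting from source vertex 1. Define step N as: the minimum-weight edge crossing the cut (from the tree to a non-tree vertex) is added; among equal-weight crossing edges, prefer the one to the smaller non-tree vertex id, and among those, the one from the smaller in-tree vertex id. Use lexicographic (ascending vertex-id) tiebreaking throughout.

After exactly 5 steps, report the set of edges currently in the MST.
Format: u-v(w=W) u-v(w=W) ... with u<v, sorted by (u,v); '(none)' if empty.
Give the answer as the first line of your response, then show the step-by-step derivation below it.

0-2(w=10) 1-2(w=7) 1-6(w=3) 2-4(w=8) 3-4(w=1)

step 1: add edge 1-6 (w=3); MST = {1-6(w=3)}
step 2: add edge 1-2 (w=7); MST = {1-2(w=7) 1-6(w=3)}
step 3: add edge 2-4 (w=8); MST = {1-2(w=7) 1-6(w=3) 2-4(w=8)}
step 4: add edge 3-4 (w=1); MST = {1-2(w=7) 1-6(w=3) 2-4(w=8) 3-4(w=1)}
step 5: add edge 0-2 (w=10); MST = {0-2(w=10) 1-2(w=7) 1-6(w=3) 2-4(w=8) 3-4(w=1)}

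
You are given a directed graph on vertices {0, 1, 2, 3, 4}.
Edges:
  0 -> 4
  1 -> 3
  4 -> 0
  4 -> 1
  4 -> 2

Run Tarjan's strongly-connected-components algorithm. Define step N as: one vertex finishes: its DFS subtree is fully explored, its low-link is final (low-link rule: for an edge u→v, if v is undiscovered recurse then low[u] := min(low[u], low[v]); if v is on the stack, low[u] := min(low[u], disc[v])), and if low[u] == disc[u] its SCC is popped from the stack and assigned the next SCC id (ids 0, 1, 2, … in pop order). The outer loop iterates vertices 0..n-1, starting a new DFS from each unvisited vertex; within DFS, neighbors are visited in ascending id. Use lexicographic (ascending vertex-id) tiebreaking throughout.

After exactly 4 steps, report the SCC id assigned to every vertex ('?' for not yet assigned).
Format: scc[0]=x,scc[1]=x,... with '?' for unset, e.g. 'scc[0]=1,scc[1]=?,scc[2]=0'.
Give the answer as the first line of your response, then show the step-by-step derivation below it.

scc[0]=?,scc[1]=1,scc[2]=2,scc[3]=0,scc[4]=?

step 1: low=(low[0]=0,low[1]=2,low[2]=?,low[3]=3,low[4]=0); scc=(scc[0]=?,scc[1]=?,scc[2]=?,scc[3]=0,scc[4]=?)
step 2: low=(low[0]=0,low[1]=2,low[2]=?,low[3]=3,low[4]=0); scc=(scc[0]=?,scc[1]=1,scc[2]=?,scc[3]=0,scc[4]=?)
step 3: low=(low[0]=0,low[1]=2,low[2]=4,low[3]=3,low[4]=0); scc=(scc[0]=?,scc[1]=1,scc[2]=2,scc[3]=0,scc[4]=?)
step 4: low=(low[0]=0,low[1]=2,low[2]=4,low[3]=3,low[4]=0); scc=(scc[0]=?,scc[1]=1,scc[2]=2,scc[3]=0,scc[4]=?)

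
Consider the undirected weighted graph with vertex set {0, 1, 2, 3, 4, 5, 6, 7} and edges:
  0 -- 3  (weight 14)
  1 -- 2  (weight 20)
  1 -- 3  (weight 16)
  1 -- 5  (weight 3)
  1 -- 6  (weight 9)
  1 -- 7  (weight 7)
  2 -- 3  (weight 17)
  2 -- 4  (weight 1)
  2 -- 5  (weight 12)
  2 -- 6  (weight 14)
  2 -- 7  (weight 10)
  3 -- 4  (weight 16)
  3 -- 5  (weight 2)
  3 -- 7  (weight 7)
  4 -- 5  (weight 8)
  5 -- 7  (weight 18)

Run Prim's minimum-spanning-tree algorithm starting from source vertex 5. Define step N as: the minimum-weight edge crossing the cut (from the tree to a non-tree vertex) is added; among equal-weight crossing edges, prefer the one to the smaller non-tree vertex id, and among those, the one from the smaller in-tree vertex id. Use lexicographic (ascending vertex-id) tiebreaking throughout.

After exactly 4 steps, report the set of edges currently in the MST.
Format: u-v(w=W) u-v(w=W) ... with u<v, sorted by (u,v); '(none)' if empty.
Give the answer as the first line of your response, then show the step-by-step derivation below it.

1-5(w=3) 1-7(w=7) 3-5(w=2) 4-5(w=8)

step 1: add edge 3-5 (w=2); MST = {3-5(w=2)}
step 2: add edge 1-5 (w=3); MST = {1-5(w=3) 3-5(w=2)}
step 3: add edge 1-7 (w=7); MST = {1-5(w=3) 1-7(w=7) 3-5(w=2)}
step 4: add edge 4-5 (w=8); MST = {1-5(w=3) 1-7(w=7) 3-5(w=2) 4-5(w=8)}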